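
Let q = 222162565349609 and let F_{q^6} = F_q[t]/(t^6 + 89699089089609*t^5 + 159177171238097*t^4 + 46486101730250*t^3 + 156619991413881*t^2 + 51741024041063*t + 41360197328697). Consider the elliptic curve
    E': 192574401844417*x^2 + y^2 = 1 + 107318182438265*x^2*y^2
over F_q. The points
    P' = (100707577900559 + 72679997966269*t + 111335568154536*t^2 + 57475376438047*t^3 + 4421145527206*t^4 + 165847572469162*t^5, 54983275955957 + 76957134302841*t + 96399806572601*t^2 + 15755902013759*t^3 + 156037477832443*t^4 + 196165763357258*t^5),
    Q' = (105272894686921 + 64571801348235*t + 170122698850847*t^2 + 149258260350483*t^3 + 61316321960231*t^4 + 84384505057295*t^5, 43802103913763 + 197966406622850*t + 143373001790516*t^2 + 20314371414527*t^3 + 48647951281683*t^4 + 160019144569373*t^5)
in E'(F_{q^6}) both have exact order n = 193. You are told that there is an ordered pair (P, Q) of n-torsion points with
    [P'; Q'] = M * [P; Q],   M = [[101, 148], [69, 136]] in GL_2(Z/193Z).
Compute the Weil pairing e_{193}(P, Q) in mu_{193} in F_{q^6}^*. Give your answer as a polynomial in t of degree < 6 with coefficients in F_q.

105616931304808 + 156917815920784*t + 185152111943887*t^2 + 177106893493275*t^3 + 83431771724211*t^4 + 23101714304233*t^5

e_{193}(aP+bQ,cP+dQ) = e_{193}(P,Q)^(ad-bc); with (a,b,c,d)=(101,148,69,136) this gives the det-193 law.
Hence e(P,Q) = e(P',Q')^{166} where 166 = 50^{-1} mod 193.
Edwards a_E,d_E -> Montgomery A=34577491669346,B=74995084030251 -> Weierstrass 117792360285063,83295873676692 via alpha=49982097380447,beta=21314054851538.
Run Miller on y^2=x^3+117792360285063*x+83295873676692 over F_{222162565349609}: ladder 11000001 (8 bits); e = f_P(D_Q)/f_Q(D_P).
So e_{193}(P',Q') = 164191996794856 + 217541850964146*t + 65479011539090*t^2 + 106801941827091*t^3 + 130763524773813*t^4 + 34895880547821*t^5.
Hence e(P,Q) = 105616931304808 + 156917815920784*t + 185152111943887*t^2 + 177106893493275*t^3 + 83431771724211*t^4 + 23101714304233*t^5 in F_{222162565349609^6}^*.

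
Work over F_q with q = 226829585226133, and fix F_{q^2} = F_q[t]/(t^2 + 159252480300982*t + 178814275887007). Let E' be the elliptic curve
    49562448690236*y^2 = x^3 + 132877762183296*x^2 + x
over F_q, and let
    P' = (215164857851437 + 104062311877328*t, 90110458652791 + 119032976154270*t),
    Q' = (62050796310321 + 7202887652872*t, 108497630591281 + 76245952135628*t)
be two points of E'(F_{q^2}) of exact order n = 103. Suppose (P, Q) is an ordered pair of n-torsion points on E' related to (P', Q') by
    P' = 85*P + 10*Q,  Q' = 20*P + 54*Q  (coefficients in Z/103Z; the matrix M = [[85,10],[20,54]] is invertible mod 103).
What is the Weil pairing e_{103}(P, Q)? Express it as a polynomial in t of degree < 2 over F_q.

The 103-Weil pairing on E[103] over F_{226829585226133} is alternating-bilinear: e_{103}(P',Q') = e_{103}(P,Q)^det(M).
det M = 85*54 - 10*20 = 4390 = 64 (mod 103); 64^{-1} = 66 (mod 103).
Set x_W=60330099658778*u+135697600890072, y_W=60330099658778*v; then E': y_W^2=x_W^3+119022263078734.
Build f_{103,P'} and f_{103,Q'} via the 7-bit ladder of 103=1100111_2; evaluate at shifted divisors; quotient in F_{226829585226133^2}.
f_P(D_Q)/f_Q(D_P) = 40492001604217 + 198942716798204*t.
e_{103}(P,Q) = (40492001604217 + 198942716798204*t)^{66} = 150980324703316 + 51256314450068*t.

150980324703316 + 51256314450068*t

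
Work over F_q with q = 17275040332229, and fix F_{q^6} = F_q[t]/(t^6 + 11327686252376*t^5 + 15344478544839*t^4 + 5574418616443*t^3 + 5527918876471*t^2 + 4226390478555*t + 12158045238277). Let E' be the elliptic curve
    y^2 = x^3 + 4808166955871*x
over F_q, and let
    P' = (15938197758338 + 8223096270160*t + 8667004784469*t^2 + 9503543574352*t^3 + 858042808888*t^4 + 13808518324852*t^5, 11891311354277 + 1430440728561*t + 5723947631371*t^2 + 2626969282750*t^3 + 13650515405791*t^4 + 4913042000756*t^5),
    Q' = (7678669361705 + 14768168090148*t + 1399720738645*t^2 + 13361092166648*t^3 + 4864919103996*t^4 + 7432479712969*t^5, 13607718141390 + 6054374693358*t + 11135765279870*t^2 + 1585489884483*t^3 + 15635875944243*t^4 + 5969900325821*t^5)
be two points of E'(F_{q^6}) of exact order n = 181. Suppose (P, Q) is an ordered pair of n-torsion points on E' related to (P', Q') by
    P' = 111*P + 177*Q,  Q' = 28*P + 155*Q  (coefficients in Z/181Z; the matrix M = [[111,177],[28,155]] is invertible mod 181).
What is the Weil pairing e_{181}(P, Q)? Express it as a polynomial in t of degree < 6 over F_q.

e_{181}(aP+bQ,cP+dQ) = e_{181}(P,Q)^(ad-bc); with (a,b,c,d)=(111,177,28,155) this gives the det-181 law.
So e_{181}(P,Q) = e_{181}(P',Q')^{46}, since 122*46 = 1 mod 181.
Double-and-add over 10110101: 8-1 doublings, 5-1 additions; each step l_{T,T}/v_{2T} or l_{T,P'}/v at Q'+S for random S.
Miller gives e_{181}(P',Q') = 6652290581261 + 1425145319412*t + 14075745121680*t^2 + 8704738762579*t^3 + 3394287789024*t^4 + 14995787721257*t^5 in F_{17275040332229^6}.
(6652290581261 + 1425145319412*t + 14075745121680*t^2 + 8704738762579*t^3 + 3394287789024*t^4 + 14995787721257*t^5)^{46} mod (17275040332229,f) = 7441093987489 + 3076560618336*t + 9221319539901*t^2 + 8054216114740*t^3 + 264383663040*t^4 + 15153500314576*t^5.

7441093987489 + 3076560618336*t + 9221319539901*t^2 + 8054216114740*t^3 + 264383663040*t^4 + 15153500314576*t^5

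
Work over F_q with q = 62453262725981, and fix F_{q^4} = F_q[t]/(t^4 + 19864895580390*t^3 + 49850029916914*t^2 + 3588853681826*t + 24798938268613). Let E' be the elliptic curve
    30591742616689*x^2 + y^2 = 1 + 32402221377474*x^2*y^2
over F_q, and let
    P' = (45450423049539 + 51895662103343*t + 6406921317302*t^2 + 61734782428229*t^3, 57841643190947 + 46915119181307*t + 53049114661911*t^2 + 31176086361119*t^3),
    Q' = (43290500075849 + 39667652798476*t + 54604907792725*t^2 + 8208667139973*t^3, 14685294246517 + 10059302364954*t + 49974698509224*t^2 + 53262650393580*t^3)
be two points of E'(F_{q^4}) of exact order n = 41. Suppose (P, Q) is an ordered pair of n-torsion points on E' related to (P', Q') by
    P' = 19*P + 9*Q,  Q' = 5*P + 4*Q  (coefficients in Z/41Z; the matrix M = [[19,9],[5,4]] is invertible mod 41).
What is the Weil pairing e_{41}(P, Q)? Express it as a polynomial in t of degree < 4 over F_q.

55190641152603 + 37378409179263*t + 11533344177344*t^2 + 57344230708903*t^3

Under M = [[19,9],[5,4]] in GL_2(Z/41), e_{41}(P',Q') = e_{41}(P,Q)^(19*4-9*5 mod 41).
det(M) mod 41 = 31; its inverse in (Z/41)^* is 4 (check: 31*4 mod 41 = 1).
Map (x,y)_Ed via u=(1+y)/(1-y), v=(1+y)/((1-y)x) to Montgomery A=1041458991814,B=17227588748430; then to (a',b')=(60315443565342,19077704481269).
Double-and-add over 101001: 6-1 doublings, 3-1 additions; each step l_{T,T}/v_{2T} or l_{T,P'}/v at Q'+S for random S.
f_P(D_Q)/f_Q(D_P) = 55671392418510 + 5768770644238*t + 58500196624508*t^2 + 59517404652523*t^3.
Finally e_{41}(P,Q) = 55190641152603 + 37378409179263*t + 11533344177344*t^2 + 57344230708903*t^3.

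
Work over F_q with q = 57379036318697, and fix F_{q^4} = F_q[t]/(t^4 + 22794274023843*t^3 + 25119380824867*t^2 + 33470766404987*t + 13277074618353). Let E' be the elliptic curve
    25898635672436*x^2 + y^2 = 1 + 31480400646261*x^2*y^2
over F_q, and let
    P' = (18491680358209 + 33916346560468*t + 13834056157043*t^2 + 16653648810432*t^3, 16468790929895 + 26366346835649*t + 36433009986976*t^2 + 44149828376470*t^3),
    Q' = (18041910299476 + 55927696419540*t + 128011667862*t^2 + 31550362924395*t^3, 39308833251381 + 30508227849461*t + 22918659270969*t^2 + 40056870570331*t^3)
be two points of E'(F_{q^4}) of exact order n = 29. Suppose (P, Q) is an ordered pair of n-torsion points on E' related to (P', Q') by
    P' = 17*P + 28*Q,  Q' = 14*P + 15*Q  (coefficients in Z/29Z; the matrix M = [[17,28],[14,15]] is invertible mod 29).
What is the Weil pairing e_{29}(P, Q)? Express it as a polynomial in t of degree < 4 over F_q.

e_{29}(aP+bQ,cP+dQ) = e_{29}(P,Q)^(ad-bc); with (a,b,c,d)=(17,28,14,15) this gives the det-29 law.
Hence e(P,Q) = e(P',Q')^{11} where 11 = 8^{-1} mod 29.
Map (x,y)_Ed via u=(1+y)/(1-y), v=(1+y)/((1-y)x) to Montgomery A=0,B=48855857924283; then to (a',b')=(22669783496562,0).
Double-and-add over 11101: 5-1 doublings, 4-1 additions; each step l_{T,T}/v_{2T} or l_{T,P'}/v at Q'+S for random S.
f_P(D_Q)/f_Q(D_P) = 7278149675783 + 26648236404675*t + 33068045145538*t^2 + 7877649777687*t^3.
e_{29}(P,Q) = (7278149675783 + 26648236404675*t + 33068045145538*t^2 + 7877649777687*t^3)^{11} = 31483808416850 + 22216937890836*t + 12622884124228*t^2 + 16841631371271*t^3.

31483808416850 + 22216937890836*t + 12622884124228*t^2 + 16841631371271*t^3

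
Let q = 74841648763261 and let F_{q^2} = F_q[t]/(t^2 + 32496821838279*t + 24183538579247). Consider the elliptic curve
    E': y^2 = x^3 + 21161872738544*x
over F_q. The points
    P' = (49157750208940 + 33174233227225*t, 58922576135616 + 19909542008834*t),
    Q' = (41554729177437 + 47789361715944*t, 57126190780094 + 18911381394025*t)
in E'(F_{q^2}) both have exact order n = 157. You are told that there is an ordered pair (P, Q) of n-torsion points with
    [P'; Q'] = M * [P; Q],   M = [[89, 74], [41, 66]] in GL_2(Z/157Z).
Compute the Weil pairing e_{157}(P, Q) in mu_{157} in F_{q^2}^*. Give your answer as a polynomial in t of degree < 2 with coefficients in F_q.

7182785183812 + 45024130566928*t

Since e_{157}(P,P)=e_{157}(Q,Q)=1 and e_{157}(Q,P)=e_{157}(P,Q)^{-1}, expanding e_{157}(89*P + 74*Q,41*P + 66*Q) leaves e(P,Q)^det(M).
So e_{157}(P,Q) = e_{157}(P',Q')^{101}, since 14*101 = 1 mod 157.
n = 157 = (10011101)_2 (8 bits, wt 5); accumulate f_{157,P'}(Q'+S)/f_{157,P'}(S) along the 7-step ladder.
So e_{157}(P',Q') = 25586151152275 + 7095408554806*t.
Finally e_{157}(P,Q) = 7182785183812 + 45024130566928*t.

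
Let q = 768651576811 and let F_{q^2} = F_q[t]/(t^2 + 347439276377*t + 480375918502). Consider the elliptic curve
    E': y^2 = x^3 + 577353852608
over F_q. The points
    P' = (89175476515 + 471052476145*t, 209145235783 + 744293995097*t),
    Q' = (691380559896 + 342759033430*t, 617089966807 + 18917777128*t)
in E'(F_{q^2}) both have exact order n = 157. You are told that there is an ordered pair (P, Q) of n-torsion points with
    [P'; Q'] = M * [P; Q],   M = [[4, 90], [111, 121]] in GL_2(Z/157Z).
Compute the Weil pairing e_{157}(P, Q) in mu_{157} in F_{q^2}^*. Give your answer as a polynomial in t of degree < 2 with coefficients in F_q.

Since e_{157}(P,P)=e_{157}(Q,Q)=1 and e_{157}(Q,P)=e_{157}(P,Q)^{-1}, expanding e_{157}(4*P + 90*Q,111*P + 121*Q) leaves e(P,Q)^det(M).
So e_{157}(P,Q) = e_{157}(P',Q')^{115}, since 71*115 = 1 mod 157.
n = 157 = (10011101)_2 (8 bits, wt 5); accumulate f_{157,P'}(Q'+S)/f_{157,P'}(S) along the 7-step ladder.
e_{157}(P',Q') = 761485718421 + 66642980709*t.
Hence e(P,Q) = 476230458967 + 564614130305*t in F_{768651576811^2}^*.

476230458967 + 564614130305*t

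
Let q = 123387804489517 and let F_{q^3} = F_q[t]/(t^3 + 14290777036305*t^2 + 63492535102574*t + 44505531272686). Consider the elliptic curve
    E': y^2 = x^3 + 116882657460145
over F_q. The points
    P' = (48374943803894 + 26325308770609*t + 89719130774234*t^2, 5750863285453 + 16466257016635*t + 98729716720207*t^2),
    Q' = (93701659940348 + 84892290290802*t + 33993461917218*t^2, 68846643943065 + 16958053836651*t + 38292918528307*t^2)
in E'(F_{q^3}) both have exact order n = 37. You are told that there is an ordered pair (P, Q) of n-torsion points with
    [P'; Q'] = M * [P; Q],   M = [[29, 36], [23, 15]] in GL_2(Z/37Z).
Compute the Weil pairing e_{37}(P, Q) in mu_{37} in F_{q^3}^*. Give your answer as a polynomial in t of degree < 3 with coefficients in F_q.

Under M = [[29,36],[23,15]] in GL_2(Z/37), e_{37}(P',Q') = e_{37}(P,Q)^(29*15-36*23 mod 37).
29*15 - 36*23 = -393; reduced mod 37: det = 14, inverse 8.
n = 37 = (100101)_2 (6 bits, wt 3); accumulate f_{37,P'}(Q'+S)/f_{37,P'}(S) along the 5-step ladder.
The quotient is 22361040136651 + 61293055049184*t + 86703501273074*t^2.
Raise to 8: e(P,Q) = 39223256691664 + 49553750051955*t + 24769905006362*t^2 in mu_{37}.

39223256691664 + 49553750051955*t + 24769905006362*t^2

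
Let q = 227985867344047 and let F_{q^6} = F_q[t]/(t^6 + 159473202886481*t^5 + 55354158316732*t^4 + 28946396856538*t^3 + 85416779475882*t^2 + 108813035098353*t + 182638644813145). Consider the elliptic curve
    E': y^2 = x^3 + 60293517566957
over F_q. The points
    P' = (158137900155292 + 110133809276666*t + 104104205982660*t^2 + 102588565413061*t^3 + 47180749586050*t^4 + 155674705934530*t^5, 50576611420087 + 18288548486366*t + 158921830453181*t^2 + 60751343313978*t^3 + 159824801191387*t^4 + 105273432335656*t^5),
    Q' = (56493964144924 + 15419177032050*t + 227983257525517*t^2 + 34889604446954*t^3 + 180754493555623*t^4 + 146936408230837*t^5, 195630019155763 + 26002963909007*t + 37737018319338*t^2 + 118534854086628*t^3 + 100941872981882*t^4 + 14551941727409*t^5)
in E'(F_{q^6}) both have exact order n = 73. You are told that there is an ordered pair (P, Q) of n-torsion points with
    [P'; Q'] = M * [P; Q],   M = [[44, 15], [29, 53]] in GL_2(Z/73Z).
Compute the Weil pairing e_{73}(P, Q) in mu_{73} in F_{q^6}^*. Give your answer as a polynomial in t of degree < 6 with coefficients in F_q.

e_{73}(aP+bQ,cP+dQ) = e_{73}(P,Q)^(ad-bc); with (a,b,c,d)=(44,15,29,53) this gives the det-73 law.
det(M) mod 73 = 72; its inverse in (Z/73)^* is 72 (check: 72*72 mod 73 = 1).
Build f_{73,P'} and f_{73,Q'} via the 7-bit ladder of 73=1001001_2; evaluate at shifted divisors; quotient in F_{227985867344047^6}.
f_P(D_Q)/f_Q(D_P) = 26498155133276 + 123836719004625*t + 93182550533797*t^2 + 32927756369628*t^3 + 66785655696398*t^4 + 151725690323846*t^5.
Hence e(P,Q) = 119653631427192 + 81223008964278*t + 73359996475225*t^2 + 81062618212314*t^3 + 225233542759996*t^4 + 180763594979119*t^5 in F_{227985867344047^6}^*.

119653631427192 + 81223008964278*t + 73359996475225*t^2 + 81062618212314*t^3 + 225233542759996*t^4 + 180763594979119*t^5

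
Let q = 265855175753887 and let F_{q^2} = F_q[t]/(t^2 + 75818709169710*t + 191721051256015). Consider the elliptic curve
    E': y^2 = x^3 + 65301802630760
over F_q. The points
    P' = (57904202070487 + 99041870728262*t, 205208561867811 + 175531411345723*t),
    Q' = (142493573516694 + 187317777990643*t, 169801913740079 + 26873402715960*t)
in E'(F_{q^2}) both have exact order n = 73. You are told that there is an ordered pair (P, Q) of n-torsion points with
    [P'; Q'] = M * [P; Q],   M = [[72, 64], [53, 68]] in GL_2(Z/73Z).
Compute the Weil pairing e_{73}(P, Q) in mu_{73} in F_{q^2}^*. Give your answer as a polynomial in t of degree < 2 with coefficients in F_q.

150663686747982 + 232314664728161*t

Alternating bilinearity on E[73] (values in mu_{73} in F_{265855175753887^2}) gives e(P',Q') = e(P,Q)^det(M).
So e_{73}(P,Q) = e_{73}(P',Q')^{5}, since 44*5 = 1 mod 73.
Run Miller on y^2=x^3+65301802630760 over F_{265855175753887}: ladder 1001001 (7 bits); e = f_P(D_Q)/f_Q(D_P).
Result: e(P',Q') = 118992150040266 + 265831559105346*t.
Raise to 5: e(P,Q) = 150663686747982 + 232314664728161*t in mu_{73}.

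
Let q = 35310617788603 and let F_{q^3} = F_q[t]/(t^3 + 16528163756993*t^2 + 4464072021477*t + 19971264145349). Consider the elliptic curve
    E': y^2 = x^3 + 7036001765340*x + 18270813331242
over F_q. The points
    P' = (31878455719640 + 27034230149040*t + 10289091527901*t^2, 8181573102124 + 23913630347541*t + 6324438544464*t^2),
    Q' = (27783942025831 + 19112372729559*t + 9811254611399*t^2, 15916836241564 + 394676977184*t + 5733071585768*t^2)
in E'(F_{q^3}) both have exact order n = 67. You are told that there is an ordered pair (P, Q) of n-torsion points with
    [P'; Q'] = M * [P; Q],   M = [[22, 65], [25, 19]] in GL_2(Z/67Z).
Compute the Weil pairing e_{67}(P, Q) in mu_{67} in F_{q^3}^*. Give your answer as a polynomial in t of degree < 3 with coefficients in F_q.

3121601093054 + 18167606879606*t + 21107861025160*t^2

The 67-Weil pairing on E[67] over F_{35310617788603} is alternating-bilinear: e_{67}(P',Q') = e_{67}(P,Q)^det(M).
det(M) mod 67 = 66; its inverse in (Z/67)^* is 66 (check: 66*66 mod 67 = 1).
Run Miller on y^2=x^3+7036001765340*x+18270813331242 over F_{35310617788603}: ladder 1000011 (7 bits); e = f_P(D_Q)/f_Q(D_P).
The quotient is 8664769982963 + 2843915785597*t + 868562372930*t^2.
Finally e_{67}(P,Q) = 3121601093054 + 18167606879606*t + 21107861025160*t^2.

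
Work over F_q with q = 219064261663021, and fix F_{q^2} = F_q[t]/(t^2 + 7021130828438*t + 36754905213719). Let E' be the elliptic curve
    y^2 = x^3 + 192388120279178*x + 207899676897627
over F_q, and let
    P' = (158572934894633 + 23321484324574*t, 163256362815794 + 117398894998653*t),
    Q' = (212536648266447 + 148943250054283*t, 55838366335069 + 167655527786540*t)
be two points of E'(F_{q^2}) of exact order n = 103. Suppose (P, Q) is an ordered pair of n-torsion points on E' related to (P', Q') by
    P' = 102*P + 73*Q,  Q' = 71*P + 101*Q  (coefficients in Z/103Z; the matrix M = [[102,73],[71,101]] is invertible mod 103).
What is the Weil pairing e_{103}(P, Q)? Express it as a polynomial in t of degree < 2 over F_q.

e_{103}(aP+bQ,cP+dQ) = e_{103}(P,Q)^(ad-bc); with (a,b,c,d)=(102,73,71,101) this gives the det-103 law.
Inverting 72 mod 103: 93. Thus e_{103}(P,Q) = e(P',Q')^{93}.
Run Miller on y^2=x^3+192388120279178*x+207899676897627 over F_{219064261663021}: ladder 1100111 (7 bits); e = f_P(D_Q)/f_Q(D_P).
f_P(D_Q)/f_Q(D_P) = 111519973860262 + 85019310181669*t.
Hence e(P,Q) = 152021703201993 + 164570695153676*t in F_{219064261663021^2}^*.

152021703201993 + 164570695153676*t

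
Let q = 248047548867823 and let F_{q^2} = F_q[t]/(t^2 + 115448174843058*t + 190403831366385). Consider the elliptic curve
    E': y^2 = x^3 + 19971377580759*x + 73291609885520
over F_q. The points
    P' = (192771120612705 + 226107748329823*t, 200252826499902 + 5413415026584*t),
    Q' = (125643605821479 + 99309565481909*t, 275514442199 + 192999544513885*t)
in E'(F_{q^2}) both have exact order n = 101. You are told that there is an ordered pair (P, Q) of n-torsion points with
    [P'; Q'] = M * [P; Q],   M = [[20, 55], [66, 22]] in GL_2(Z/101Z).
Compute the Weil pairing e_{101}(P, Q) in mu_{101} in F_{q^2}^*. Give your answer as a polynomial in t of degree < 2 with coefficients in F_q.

Since e_{101}(P,P)=e_{101}(Q,Q)=1 and e_{101}(Q,P)=e_{101}(P,Q)^{-1}, expanding e_{101}(20*P + 55*Q,66*P + 22*Q) leaves e(P,Q)^det(M).
Hence e(P,Q) = e(P',Q')^{89} where 89 = 42^{-1} mod 101.
n = 101 = (1100101)_2 (7 bits, wt 4); accumulate f_{101,P'}(Q'+S)/f_{101,P'}(S) along the 6-step ladder.
So e_{101}(P',Q') = 79337478917295 + 103039779272970*t.
Thus e_{101}(P,Q) = 106391998024888 + 68164619233322*t.

106391998024888 + 68164619233322*t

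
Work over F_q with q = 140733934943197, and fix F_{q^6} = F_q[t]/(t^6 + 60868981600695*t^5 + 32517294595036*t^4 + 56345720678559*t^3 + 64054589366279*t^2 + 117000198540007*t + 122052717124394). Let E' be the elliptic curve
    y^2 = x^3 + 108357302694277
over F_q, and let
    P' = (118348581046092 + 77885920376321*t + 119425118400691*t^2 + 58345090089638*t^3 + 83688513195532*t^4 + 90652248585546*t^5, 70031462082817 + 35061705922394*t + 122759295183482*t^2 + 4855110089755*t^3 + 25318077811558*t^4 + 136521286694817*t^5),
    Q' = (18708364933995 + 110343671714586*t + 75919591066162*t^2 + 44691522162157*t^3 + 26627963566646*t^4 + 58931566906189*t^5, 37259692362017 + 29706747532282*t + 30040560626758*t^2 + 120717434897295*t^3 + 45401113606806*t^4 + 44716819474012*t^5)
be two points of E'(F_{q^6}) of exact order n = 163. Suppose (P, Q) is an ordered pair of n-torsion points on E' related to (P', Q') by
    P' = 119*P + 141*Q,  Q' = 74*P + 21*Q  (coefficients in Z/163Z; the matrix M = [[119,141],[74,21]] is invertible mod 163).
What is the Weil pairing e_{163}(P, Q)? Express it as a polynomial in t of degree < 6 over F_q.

11726889981256 + 74375013363452*t + 55989521270633*t^2 + 62766175452408*t^3 + 124769954339094*t^4 + 71014320067609*t^5

Since e_{163}(P,P)=e_{163}(Q,Q)=1 and e_{163}(Q,P)=e_{163}(P,Q)^{-1}, expanding e_{163}(119*P + 141*Q,74*P + 21*Q) leaves e(P,Q)^det(M).
119*21 - 141*74 = -7935; reduced mod 163: det = 52, inverse 116.
Double-and-add over 10100011: 8-1 doublings, 4-1 additions; each step l_{T,T}/v_{2T} or l_{T,P'}/v at Q'+S for random S.
The quotient is 14568022315413 + 63725683366137*t + 57376364129992*t^2 + 12768488766727*t^3 + 79336380437074*t^4 + 88907558108060*t^5.
(14568022315413 + 63725683366137*t + 57376364129992*t^2 + 12768488766727*t^3 + 79336380437074*t^4 + 88907558108060*t^5)^{116} mod (140733934943197,f) = 11726889981256 + 74375013363452*t + 55989521270633*t^2 + 62766175452408*t^3 + 124769954339094*t^4 + 71014320067609*t^5.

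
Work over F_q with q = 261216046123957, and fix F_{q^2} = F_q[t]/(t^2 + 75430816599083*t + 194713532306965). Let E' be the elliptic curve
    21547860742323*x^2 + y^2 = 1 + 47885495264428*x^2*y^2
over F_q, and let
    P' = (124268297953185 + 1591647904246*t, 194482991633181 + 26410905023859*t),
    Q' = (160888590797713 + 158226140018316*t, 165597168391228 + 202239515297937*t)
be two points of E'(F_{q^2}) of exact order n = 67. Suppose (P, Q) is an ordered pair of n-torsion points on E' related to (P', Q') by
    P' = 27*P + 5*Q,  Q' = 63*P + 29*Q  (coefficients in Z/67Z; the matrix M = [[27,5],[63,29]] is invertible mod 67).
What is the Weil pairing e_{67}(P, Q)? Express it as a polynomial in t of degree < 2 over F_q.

208880608377806 + 59234889570570*t

Under M = [[27,5],[63,29]] in GL_2(Z/67), e_{67}(P',Q') = e_{67}(P,Q)^(27*29-5*63 mod 67).
Hence e(P,Q) = e(P',Q')^{66} where 66 = 66^{-1} mod 67.
Edwards a_E,d_E -> Montgomery A=82728565390291,B=10032051680063 -> Weierstrass 234179815263871,115327460487389 via alpha=229252264437756,beta=58719602900463.
Miller loop for e_{67} over F_{261216046123957^2}: bits of 67 = 1000011; 6 double steps + 2 add steps, l/v at each.
Miller gives e_{67}(P',Q') = 46860997381161 + 201981156553387*t in F_{261216046123957^2}.
Finally e_{67}(P,Q) = 208880608377806 + 59234889570570*t.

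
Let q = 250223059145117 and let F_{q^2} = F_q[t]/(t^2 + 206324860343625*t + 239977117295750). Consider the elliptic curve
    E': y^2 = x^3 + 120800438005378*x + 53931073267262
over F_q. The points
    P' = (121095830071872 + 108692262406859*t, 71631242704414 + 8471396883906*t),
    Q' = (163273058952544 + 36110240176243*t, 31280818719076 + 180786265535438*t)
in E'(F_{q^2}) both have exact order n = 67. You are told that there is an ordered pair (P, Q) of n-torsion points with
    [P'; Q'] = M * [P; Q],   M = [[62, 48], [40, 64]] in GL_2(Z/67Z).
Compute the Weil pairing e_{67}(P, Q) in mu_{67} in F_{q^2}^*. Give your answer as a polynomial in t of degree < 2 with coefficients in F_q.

43013795688244 + 77991242427346*t

Since e_{67}(P,P)=e_{67}(Q,Q)=1 and e_{67}(Q,P)=e_{67}(P,Q)^{-1}, expanding e_{67}(62*P + 48*Q,40*P + 64*Q) leaves e(P,Q)^det(M).
Hence e(P,Q) = e(P',Q')^{30} where 30 = 38^{-1} mod 67.
7-bit Miller (1000011) on E'/F_{250223059145117} with a'=120800438005378, b'=53931073267262: accumulate tangent/chord ratios at Q'+S and P'+S'.
Miller gives e_{67}(P',Q') = 240419452069040 + 149538980948392*t in F_{250223059145117^2}.
(240419452069040 + 149538980948392*t)^{30} mod (250223059145117,f) = 43013795688244 + 77991242427346*t.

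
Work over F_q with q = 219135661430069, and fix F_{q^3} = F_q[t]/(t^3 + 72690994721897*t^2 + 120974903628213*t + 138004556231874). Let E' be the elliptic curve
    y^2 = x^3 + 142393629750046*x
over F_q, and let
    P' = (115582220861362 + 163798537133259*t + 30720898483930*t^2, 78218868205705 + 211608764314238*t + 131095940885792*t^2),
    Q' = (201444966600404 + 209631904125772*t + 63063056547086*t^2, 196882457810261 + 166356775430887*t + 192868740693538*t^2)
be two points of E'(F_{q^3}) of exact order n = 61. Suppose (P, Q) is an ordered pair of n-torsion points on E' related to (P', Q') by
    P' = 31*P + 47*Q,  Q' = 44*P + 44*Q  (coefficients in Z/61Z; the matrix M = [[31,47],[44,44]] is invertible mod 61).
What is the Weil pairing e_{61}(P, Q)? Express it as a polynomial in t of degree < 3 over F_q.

The 61-Weil pairing on E[61] over F_{219135661430069} is alternating-bilinear: e_{61}(P',Q') = e_{61}(P,Q)^det(M).
det M = 31*44 - 47*44 = -704 = 28 (mod 61); 28^{-1} = 24 (mod 61).
6-bit Miller (111101) on E'/F_{219135661430069} with a'=142393629750046, b'=0: accumulate tangent/chord ratios at Q'+S and P'+S'.
e_{61}(P',Q') = 94061452017176 + 136948739294852*t + 183368870369639*t^2.
Thus e_{61}(P,Q) = 74295293365154 + 200518292953968*t + 126977148408712*t^2.

74295293365154 + 200518292953968*t + 126977148408712*t^2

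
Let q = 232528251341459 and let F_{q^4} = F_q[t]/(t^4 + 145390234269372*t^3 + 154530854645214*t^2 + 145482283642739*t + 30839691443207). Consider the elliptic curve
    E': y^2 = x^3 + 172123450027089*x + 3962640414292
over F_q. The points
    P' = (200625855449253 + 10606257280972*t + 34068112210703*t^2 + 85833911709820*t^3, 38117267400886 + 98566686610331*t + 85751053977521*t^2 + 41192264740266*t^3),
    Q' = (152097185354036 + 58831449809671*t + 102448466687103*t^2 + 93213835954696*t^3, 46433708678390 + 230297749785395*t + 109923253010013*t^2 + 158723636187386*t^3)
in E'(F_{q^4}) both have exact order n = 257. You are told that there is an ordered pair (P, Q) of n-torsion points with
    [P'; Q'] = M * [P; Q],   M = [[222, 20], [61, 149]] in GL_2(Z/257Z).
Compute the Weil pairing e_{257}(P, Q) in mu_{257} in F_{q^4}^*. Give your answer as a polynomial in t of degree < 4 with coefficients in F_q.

The 257-Weil pairing on E[257] over F_{232528251341459} is alternating-bilinear: e_{257}(P',Q') = e_{257}(P,Q)^det(M).
det(M) mod 257 = 247; its inverse in (Z/257)^* is 77 (check: 247*77 mod 257 = 1).
Build f_{257,P'} and f_{257,Q'} via the 9-bit ladder of 257=100000001_2; evaluate at shifted divisors; quotient in F_{232528251341459^4}.
Result: e(P',Q') = 73494099845751 + 99504525606947*t + 41993063220778*t^2 + 157078409639968*t^3.
Finally e_{257}(P,Q) = 17240113763933 + 227839034771025*t + 64736442343280*t^2 + 52024445970196*t^3.

17240113763933 + 227839034771025*t + 64736442343280*t^2 + 52024445970196*t^3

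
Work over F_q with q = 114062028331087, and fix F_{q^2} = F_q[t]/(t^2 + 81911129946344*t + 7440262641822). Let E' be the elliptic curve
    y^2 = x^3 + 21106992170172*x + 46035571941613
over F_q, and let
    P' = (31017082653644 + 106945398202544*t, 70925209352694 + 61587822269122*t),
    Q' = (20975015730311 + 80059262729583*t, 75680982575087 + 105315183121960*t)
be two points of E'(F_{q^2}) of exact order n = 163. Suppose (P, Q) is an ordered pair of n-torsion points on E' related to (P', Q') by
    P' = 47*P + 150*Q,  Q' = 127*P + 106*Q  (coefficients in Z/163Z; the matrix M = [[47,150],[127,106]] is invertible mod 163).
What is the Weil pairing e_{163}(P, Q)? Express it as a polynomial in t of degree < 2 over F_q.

Since e_{163}(P,P)=e_{163}(Q,Q)=1 and e_{163}(Q,P)=e_{163}(P,Q)^{-1}, expanding e_{163}(47*P + 150*Q,127*P + 106*Q) leaves e(P,Q)^det(M).
det M = 47*106 - 150*127 = -14068 = 113 (mod 163); 113^{-1} = 88 (mod 163).
Run Miller on y^2=x^3+21106992170172*x+46035571941613 over F_{114062028331087}: ladder 10100011 (8 bits); e = f_P(D_Q)/f_Q(D_P).
f_P(D_Q)/f_Q(D_P) = 16100644375982 + 79210636444481*t.
Raise to 88: e(P,Q) = 61588996272890 + 55836452260606*t in mu_{163}.

61588996272890 + 55836452260606*t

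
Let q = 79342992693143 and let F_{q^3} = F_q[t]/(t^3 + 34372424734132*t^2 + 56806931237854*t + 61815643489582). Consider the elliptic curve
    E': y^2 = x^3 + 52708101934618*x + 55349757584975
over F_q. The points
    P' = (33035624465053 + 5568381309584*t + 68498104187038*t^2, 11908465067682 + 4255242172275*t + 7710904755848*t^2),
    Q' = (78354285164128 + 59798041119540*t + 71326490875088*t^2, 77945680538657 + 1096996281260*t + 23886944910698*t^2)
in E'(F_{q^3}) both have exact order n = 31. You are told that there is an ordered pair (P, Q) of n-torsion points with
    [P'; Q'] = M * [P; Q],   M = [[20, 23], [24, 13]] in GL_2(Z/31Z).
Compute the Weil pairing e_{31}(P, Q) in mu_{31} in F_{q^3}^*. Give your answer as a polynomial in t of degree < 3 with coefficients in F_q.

4667984749111 + 11226526226970*t + 63068730808961*t^2

Since e_{31}(P,P)=e_{31}(Q,Q)=1 and e_{31}(Q,P)=e_{31}(P,Q)^{-1}, expanding e_{31}(20*P + 23*Q,24*P + 13*Q) leaves e(P,Q)^det(M).
Hence e(P,Q) = e(P',Q')^{19} where 19 = 18^{-1} mod 31.
Miller loop for e_{31} over F_{79342992693143^3}: bits of 31 = 11111; 4 double steps + 4 add steps, l/v at each.
Result: e(P',Q') = 76961012228408 + 67089350777594*t + 35804252846756*t^2.
e_{31}(P,Q) = (76961012228408 + 67089350777594*t + 35804252846756*t^2)^{19} = 4667984749111 + 11226526226970*t + 63068730808961*t^2.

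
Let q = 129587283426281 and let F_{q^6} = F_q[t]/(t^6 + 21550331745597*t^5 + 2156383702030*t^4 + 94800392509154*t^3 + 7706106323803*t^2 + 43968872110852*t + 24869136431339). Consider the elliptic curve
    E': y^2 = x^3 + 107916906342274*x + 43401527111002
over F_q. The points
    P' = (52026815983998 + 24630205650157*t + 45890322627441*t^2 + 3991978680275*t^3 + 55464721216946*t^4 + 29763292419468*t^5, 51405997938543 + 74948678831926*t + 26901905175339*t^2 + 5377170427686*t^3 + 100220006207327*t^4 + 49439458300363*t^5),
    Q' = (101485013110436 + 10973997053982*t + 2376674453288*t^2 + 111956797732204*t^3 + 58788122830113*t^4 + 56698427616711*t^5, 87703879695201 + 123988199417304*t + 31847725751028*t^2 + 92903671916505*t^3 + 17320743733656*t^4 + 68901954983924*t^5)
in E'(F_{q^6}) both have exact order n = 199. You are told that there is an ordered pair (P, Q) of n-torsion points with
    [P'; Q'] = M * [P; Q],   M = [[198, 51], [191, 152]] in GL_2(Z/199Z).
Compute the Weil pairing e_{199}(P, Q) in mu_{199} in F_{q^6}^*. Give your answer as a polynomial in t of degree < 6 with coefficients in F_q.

117316819724247 + 57806146931529*t + 87174343690035*t^2 + 62083333080606*t^3 + 16676081007684*t^4 + 115969308200233*t^5

Under M = [[198,51],[191,152]] in GL_2(Z/199), e_{199}(P',Q') = e_{199}(P,Q)^(198*152-51*191 mod 199).
So e_{199}(P,Q) = e_{199}(P',Q')^{7}, since 57*7 = 1 mod 199.
n = 199 = (11000111)_2 (8 bits, wt 5); accumulate f_{199,P'}(Q'+S)/f_{199,P'}(S) along the 7-step ladder.
f_P(D_Q)/f_Q(D_P) = 72741100832165 + 118986621308410*t + 116700834451249*t^2 + 108378066672647*t^3 + 49548949012939*t^4 + 19021240522369*t^5.
e_{199}(P,Q) = (72741100832165 + 118986621308410*t + 116700834451249*t^2 + 108378066672647*t^3 + 49548949012939*t^4 + 19021240522369*t^5)^{7} = 117316819724247 + 57806146931529*t + 87174343690035*t^2 + 62083333080606*t^3 + 16676081007684*t^4 + 115969308200233*t^5.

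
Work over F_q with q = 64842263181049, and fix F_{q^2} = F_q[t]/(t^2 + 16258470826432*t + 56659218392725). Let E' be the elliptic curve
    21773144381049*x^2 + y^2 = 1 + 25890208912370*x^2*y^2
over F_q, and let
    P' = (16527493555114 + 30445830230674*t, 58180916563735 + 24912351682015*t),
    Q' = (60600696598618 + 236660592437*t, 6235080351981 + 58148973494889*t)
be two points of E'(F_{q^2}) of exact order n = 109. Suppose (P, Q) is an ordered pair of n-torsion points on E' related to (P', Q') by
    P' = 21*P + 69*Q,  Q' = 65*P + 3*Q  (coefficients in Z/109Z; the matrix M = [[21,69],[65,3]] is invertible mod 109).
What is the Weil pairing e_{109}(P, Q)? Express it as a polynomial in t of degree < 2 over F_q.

19959712961957 + 52548217706910*t

Alternating bilinearity on E[109] (values in mu_{109} in F_{64842263181049^2}) gives e(P',Q') = e(P,Q)^det(M).
det M = 21*3 - 69*65 = -4422 = 47 (mod 109); 47^{-1} = 58 (mod 109).
Map (x,y)_Ed via u=(1+y)/(1-y), v=(1+y)/((1-y)x) to Montgomery A=62454363276434,B=41918289063658; then to (a',b')=(31086699712940,52887643774168).
Miller loop for e_{109} over F_{64842263181049^2}: bits of 109 = 1101101; 6 double steps + 4 add steps, l/v at each.
Result: e(P',Q') = 4238092277265 + 12691793634406*t.
e_{109}(P,Q) = (4238092277265 + 12691793634406*t)^{58} = 19959712961957 + 52548217706910*t.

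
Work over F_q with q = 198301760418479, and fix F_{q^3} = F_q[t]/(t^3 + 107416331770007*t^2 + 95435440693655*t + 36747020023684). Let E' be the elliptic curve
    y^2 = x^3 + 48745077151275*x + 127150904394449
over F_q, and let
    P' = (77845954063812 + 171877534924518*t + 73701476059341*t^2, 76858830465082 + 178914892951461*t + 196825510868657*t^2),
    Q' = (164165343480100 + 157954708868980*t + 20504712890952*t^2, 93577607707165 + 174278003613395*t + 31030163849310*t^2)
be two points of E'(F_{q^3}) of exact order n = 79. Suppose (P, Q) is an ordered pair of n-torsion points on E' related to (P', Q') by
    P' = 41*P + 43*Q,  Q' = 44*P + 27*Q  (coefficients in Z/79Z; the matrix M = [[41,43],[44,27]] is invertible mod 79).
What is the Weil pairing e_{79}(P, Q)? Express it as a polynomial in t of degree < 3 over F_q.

The 79-Weil pairing on E[79] over F_{198301760418479} is alternating-bilinear: e_{79}(P',Q') = e_{79}(P,Q)^det(M).
det(M) mod 79 = 5; its inverse in (Z/79)^* is 16 (check: 5*16 mod 79 = 1).
Double-and-add over 1001111: 7-1 doublings, 5-1 additions; each step l_{T,T}/v_{2T} or l_{T,P'}/v at Q'+S for random S.
Miller gives e_{79}(P',Q') = 85419349523863 + 7604968641658*t + 195783598779306*t^2 in F_{198301760418479^3}.
Hence e(P,Q) = 70380263816013 + 162798379251634*t + 104731012268428*t^2 in F_{198301760418479^3}^*.

70380263816013 + 162798379251634*t + 104731012268428*t^2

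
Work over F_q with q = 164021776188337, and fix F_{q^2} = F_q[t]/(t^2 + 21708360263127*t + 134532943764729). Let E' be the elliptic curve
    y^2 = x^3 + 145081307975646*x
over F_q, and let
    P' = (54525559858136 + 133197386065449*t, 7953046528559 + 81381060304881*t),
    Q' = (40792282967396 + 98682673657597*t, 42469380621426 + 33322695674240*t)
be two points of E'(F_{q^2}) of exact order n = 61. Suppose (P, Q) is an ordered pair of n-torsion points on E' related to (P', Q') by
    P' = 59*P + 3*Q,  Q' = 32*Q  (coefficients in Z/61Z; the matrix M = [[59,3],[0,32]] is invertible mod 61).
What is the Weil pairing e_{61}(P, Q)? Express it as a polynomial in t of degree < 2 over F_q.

e_{61} is bilinear + alternating on E[61], so e_{61}(59*P + 3*Q, 32*Q) = e_{61}(P,Q)^(59*32-3*0).
Inverting 58 mod 61: 20. Thus e_{61}(P,Q) = e(P',Q')^{20}.
Miller loop for e_{61} over F_{164021776188337^2}: bits of 61 = 111101; 5 double steps + 4 add steps, l/v at each.
Result: e(P',Q') = 55092568718773 + 118850589189976*t.
Raise to 20: e(P,Q) = 121394751494995 + 156083548628341*t in mu_{61}.

121394751494995 + 156083548628341*t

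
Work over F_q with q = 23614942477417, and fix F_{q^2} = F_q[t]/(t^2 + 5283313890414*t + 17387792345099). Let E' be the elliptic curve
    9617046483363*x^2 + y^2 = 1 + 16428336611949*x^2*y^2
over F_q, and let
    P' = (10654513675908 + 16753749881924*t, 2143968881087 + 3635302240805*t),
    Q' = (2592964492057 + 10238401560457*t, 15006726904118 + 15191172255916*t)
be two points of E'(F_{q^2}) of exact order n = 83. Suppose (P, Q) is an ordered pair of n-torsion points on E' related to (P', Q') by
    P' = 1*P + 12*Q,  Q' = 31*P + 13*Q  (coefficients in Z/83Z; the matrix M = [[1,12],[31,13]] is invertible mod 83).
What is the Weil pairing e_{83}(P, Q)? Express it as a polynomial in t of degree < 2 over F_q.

e_{83} is bilinear + alternating on E[83], so e_{83}(1*P + 12*Q, 31*P + 13*Q) = e_{83}(P,Q)^(1*13-12*31).
Inverting 56 mod 83: 43. Thus e_{83}(P,Q) = e(P',Q')^{43}.
Edwards->Montgomery: u=(1+y)/(1-y), v=u/x -> 1099128447605v^2=u^3+19603608607322u^2+u; then x_W=10104648706562u+4340897182552: y^2=x^3+9120023819852*x+535110142379.
7-bit Miller (1010011) on E'/F_{23614942477417} with a'=9120023819852, b'=535110142379: accumulate tangent/chord ratios at Q'+S and P'+S'.
Result: e(P',Q') = 19531026471239 + 7400559354263*t.
Finally e_{83}(P,Q) = 19598484670518 + 15961428510464*t.

19598484670518 + 15961428510464*t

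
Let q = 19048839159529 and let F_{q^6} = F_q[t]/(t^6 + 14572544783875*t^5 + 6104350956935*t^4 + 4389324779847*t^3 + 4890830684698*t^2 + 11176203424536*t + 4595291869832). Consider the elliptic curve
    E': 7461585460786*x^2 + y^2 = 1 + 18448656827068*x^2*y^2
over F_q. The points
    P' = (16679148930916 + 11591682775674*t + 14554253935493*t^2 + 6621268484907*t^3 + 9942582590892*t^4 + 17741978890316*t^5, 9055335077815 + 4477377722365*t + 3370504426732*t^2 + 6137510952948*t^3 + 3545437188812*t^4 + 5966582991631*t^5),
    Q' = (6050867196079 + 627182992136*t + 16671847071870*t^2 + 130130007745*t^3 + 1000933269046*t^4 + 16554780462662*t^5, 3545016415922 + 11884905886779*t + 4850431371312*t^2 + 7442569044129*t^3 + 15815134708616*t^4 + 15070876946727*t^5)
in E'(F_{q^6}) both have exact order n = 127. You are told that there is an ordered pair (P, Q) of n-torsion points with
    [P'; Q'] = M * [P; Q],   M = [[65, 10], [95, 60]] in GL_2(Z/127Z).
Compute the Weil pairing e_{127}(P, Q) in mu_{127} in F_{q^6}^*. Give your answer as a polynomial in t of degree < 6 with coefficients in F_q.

6573010628950 + 2629965589296*t + 16391919394453*t^2 + 11468583370541*t^3 + 12366070992922*t^4 + 5938028946143*t^5

Under M = [[65,10],[95,60]] in GL_2(Z/127), e_{127}(P',Q') = e_{127}(P,Q)^(65*60-10*95 mod 127).
So e_{127}(P,Q) = e_{127}(P',Q')^{92}, since 29*92 = 1 mod 127.
Edwards a_E,d_E -> Montgomery A=12750868353847,B=18288952219054 -> Weierstrass 6801067332772,2340462013147 via alpha=17017599820995,beta=6777651738194.
Build f_{127,P'} and f_{127,Q'} via the 7-bit ladder of 127=1111111_2; evaluate at shifted divisors; quotient in F_{19048839159529^6}.
e_{127}(P',Q') = 10396667821126 + 12944620221498*t + 5643702268957*t^2 + 14573181655980*t^3 + 7568213498867*t^4 + 5401642752135*t^5.
Thus e_{127}(P,Q) = 6573010628950 + 2629965589296*t + 16391919394453*t^2 + 11468583370541*t^3 + 12366070992922*t^4 + 5938028946143*t^5.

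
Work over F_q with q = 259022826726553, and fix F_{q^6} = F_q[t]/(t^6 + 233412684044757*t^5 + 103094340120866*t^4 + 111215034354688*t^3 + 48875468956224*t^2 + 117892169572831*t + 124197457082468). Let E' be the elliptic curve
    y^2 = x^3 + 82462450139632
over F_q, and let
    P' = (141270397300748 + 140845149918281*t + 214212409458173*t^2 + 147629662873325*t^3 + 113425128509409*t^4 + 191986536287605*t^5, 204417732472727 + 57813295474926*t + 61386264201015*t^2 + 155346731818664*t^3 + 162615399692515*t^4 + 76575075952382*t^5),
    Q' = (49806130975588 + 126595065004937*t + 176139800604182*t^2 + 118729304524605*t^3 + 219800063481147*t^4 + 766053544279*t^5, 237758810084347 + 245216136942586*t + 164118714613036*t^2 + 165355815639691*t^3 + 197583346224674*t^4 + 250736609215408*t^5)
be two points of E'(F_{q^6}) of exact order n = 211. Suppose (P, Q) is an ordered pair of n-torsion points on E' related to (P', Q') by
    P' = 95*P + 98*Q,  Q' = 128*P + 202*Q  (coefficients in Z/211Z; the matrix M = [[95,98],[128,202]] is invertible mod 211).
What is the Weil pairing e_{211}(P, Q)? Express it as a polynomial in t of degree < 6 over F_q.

94079865496497 + 142206232540686*t + 38386299899903*t^2 + 238423890757306*t^3 + 143446445083062*t^4 + 195044273199551*t^5

e_{211}(aP+bQ,cP+dQ) = e_{211}(P,Q)^(ad-bc); with (a,b,c,d)=(95,98,128,202) this gives the det-211 law.
Hence e(P,Q) = e(P',Q')^{209} where 209 = 105^{-1} mod 211.
Double-and-add over 11010011: 8-1 doublings, 5-1 additions; each step l_{T,T}/v_{2T} or l_{T,P'}/v at Q'+S for random S.
Result: e(P',Q') = 19347563762592 + 76000630384804*t + 182146566822752*t^2 + 185935448611509*t^3 + 68284727452049*t^4 + 198518765002984*t^5.
Thus e_{211}(P,Q) = 94079865496497 + 142206232540686*t + 38386299899903*t^2 + 238423890757306*t^3 + 143446445083062*t^4 + 195044273199551*t^5.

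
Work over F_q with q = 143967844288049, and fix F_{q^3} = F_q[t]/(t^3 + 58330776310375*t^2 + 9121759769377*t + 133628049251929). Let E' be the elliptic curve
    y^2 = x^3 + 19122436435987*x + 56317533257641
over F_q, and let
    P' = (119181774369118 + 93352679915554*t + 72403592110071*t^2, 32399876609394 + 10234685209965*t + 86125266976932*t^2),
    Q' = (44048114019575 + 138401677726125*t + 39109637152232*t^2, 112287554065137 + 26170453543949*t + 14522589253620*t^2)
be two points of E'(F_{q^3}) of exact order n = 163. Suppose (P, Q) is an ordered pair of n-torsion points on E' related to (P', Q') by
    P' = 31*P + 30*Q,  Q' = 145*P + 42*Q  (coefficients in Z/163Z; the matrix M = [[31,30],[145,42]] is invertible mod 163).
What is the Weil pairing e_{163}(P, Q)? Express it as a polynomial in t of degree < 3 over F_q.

20438623698121 + 98616223916980*t + 128716209548600*t^2

Under M = [[31,30],[145,42]] in GL_2(Z/163), e_{163}(P',Q') = e_{163}(P,Q)^(31*42-30*145 mod 163).
Hence e(P,Q) = e(P',Q')^{10} where 10 = 49^{-1} mod 163.
n = 163 = (10100011)_2 (8 bits, wt 4); accumulate f_{163,P'}(Q'+S)/f_{163,P'}(S) along the 7-step ladder.
Miller gives e_{163}(P',Q') = 27912873608265 + 69628550247966*t + 136906006350609*t^2 in F_{143967844288049^3}.
Thus e_{163}(P,Q) = 20438623698121 + 98616223916980*t + 128716209548600*t^2.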